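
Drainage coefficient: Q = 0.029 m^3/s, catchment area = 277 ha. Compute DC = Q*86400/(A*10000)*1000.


DC = Q * 86400 / (A * 10000) * 1000
DC = 0.029 * 86400 / (277 * 10000) * 1000
DC = 2505600.0000 / 2770000

0.9045 mm/day


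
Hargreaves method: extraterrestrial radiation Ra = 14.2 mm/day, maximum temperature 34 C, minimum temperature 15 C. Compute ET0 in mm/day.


Tmean = (Tmax + Tmin)/2 = (34 + 15)/2 = 24.5
ET0 = 0.0023 * 14.2 * (24.5 + 17.8) * sqrt(34 - 15)
ET0 = 0.0023 * 14.2 * 42.3 * 4.358899

6.0219 mm/day


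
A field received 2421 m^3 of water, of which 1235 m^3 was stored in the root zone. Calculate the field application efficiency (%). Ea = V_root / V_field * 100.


Ea = V_root / V_field * 100 = 1235 / 2421 * 100 = 51.0120%

51.0120 %


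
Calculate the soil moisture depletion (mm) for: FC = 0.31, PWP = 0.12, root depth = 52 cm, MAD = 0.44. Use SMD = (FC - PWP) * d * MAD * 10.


SMD = (FC - PWP) * d * MAD * 10
SMD = (0.31 - 0.12) * 52 * 0.44 * 10
SMD = 0.1900 * 52 * 0.44 * 10

43.4720 mm


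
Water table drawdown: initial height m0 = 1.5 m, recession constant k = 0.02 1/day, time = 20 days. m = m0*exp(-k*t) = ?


m = m0 * exp(-k*t)
m = 1.5 * exp(-0.02 * 20)
m = 1.5 * exp(-0.4000)

1.0055 m


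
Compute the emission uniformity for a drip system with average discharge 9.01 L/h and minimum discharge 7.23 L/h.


EU = (q_min/q_avg)*100 = (7.23/9.01)*100 = 80.2442%

80.2442 %


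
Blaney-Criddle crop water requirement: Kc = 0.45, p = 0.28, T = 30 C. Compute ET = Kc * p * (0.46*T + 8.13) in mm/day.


ET = Kc * p * (0.46*T + 8.13)
ET = 0.45 * 0.28 * (0.46*30 + 8.13)
ET = 0.45 * 0.28 * 21.9300

2.7632 mm/day


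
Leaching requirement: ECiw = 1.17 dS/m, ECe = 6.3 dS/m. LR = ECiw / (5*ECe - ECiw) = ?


LR = ECiw / (5*ECe - ECiw)
LR = 1.17 / (5*6.3 - 1.17)
LR = 1.17 / 30.3300

0.0386


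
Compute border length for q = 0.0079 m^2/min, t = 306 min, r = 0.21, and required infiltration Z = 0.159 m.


L = q*t/((1+r)*Z)
L = 0.0079*306/((1+0.21)*0.159)
L = 2.4174/0.19239

12.5651 m


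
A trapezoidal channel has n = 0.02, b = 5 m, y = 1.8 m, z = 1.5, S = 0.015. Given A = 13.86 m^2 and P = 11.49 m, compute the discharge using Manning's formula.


R = A/P = 13.86/11.49 = 1.206266
Q = (1/0.02) * 13.86 * 1.206266^(2/3) * 0.015^0.5

96.1777 m^3/s


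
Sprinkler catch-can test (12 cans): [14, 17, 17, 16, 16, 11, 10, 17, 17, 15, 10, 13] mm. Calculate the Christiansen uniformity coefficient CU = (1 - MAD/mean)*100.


mean = 14.416667 mm
MAD = 2.347222 mm
CU = (1 - 2.347222/14.416667)*100

83.7187 %


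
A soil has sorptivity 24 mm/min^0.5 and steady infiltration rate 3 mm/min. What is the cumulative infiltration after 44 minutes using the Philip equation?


F = S*sqrt(t) + A*t
F = 24*sqrt(44) + 3*44
F = 24*6.633250 + 132

291.1980 mm


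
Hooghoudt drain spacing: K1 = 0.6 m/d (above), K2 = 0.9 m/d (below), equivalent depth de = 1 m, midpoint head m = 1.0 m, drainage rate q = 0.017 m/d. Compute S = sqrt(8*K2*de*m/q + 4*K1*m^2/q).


S^2 = 8*K2*de*m/q + 4*K1*m^2/q
S^2 = 8*0.9*1*1.0/0.017 + 4*0.6*1.0^2/0.017
S = sqrt(564.7059)

23.7635 m


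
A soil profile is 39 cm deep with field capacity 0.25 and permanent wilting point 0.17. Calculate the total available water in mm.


AWC = (FC - PWP) * d * 10
AWC = (0.25 - 0.17) * 39 * 10
AWC = 0.0800 * 39 * 10

31.2000 mm


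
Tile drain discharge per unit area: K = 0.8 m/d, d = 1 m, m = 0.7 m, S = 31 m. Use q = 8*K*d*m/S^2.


q = 8*K*d*m/S^2
q = 8*0.8*1*0.7/31^2
q = 4.4800 / 961

0.0047 m/d


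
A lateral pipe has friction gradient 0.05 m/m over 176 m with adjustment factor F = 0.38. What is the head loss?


hf = J * L * F = 0.05 * 176 * 0.38 = 3.3440 m

3.3440 m


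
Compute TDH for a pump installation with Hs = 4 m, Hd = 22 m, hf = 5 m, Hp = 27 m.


TDH = Hs + Hd + hf + Hp = 4 + 22 + 5 + 27 = 58

58 m


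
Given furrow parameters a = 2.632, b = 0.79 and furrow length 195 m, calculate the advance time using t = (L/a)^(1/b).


t = (L/a)^(1/b)
t = (195/2.632)^(1/0.79)
t = 74.088146^(1/0.79)

232.6862 min


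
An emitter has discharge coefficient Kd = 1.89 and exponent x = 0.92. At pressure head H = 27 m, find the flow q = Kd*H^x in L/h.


q = Kd * H^x = 1.89 * 27^0.92 = 1.89 * 20.742193

39.2027 L/h


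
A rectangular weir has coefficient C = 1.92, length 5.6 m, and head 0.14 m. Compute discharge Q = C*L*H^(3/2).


Q = C * L * H^(3/2) = 1.92 * 5.6 * 0.14^1.5 = 1.92 * 5.6 * 0.052383

0.5632 m^3/s


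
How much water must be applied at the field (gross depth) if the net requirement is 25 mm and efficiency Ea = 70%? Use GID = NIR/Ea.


Ea = 70% = 0.7
GID = NIR / Ea = 25 / 0.7 = 35.7143 mm

35.7143 mm


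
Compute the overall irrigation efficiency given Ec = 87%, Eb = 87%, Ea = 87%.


Ec = 0.87, Eb = 0.87, Ea = 0.87
E = 0.87 * 0.87 * 0.87 * 100 = 65.8503%

65.8503 %


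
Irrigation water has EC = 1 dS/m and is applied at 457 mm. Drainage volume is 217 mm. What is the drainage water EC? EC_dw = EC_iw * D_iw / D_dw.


EC_dw = EC_iw * D_iw / D_dw
EC_dw = 1 * 457 / 217
EC_dw = 457 / 217

2.1060 dS/m


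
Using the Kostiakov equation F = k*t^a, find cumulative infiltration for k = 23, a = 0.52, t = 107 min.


F = k * t^a = 23 * 107^0.52
F = 23 * 11.357417

261.2206 mm


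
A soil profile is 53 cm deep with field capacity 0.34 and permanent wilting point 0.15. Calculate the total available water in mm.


AWC = (FC - PWP) * d * 10
AWC = (0.34 - 0.15) * 53 * 10
AWC = 0.1900 * 53 * 10

100.7000 mm


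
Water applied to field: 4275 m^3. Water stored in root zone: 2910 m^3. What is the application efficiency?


Ea = V_root / V_field * 100 = 2910 / 4275 * 100 = 68.0702%

68.0702 %


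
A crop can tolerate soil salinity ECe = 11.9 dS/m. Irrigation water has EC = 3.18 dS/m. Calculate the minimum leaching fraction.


LR = ECiw / (5*ECe - ECiw)
LR = 3.18 / (5*11.9 - 3.18)
LR = 3.18 / 56.3200

0.0565


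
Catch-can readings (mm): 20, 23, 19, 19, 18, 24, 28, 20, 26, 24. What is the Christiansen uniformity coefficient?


mean = 22.100000 mm
MAD = 2.900000 mm
CU = (1 - 2.900000/22.100000)*100

86.8778 %


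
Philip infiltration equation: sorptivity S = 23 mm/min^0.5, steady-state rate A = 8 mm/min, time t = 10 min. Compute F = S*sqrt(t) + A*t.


F = S*sqrt(t) + A*t
F = 23*sqrt(10) + 8*10
F = 23*3.162278 + 80

152.7324 mm


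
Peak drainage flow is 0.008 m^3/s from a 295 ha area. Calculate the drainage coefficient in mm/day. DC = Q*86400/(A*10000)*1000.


DC = Q * 86400 / (A * 10000) * 1000
DC = 0.008 * 86400 / (295 * 10000) * 1000
DC = 691200.0000 / 2950000

0.2343 mm/day


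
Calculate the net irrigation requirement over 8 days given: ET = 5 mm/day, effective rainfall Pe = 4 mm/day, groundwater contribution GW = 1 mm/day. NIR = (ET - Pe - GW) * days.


Daily deficit = ET - Pe - GW = 5 - 4 - 1 = 0 mm/day
NIR = 0 * 8 = 0 mm

0 mm


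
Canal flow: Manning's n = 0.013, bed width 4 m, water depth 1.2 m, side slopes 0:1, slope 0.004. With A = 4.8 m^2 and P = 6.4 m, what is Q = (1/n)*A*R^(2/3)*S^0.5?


R = A/P = 4.8/6.4 = 0.750000
Q = (1/0.013) * 4.8 * 0.750000^(2/3) * 0.004^0.5

19.2768 m^3/s


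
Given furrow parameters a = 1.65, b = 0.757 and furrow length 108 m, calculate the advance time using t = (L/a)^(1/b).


t = (L/a)^(1/b)
t = (108/1.65)^(1/0.757)
t = 65.454545^(1/0.757)

250.5323 min


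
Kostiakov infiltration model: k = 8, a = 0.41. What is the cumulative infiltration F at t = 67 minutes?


F = k * t^a = 8 * 67^0.41
F = 8 * 5.606485

44.8519 mm


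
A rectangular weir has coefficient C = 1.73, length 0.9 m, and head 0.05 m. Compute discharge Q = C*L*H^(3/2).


Q = C * L * H^(3/2) = 1.73 * 0.9 * 0.05^1.5 = 1.73 * 0.9 * 0.011180

0.0174 m^3/s


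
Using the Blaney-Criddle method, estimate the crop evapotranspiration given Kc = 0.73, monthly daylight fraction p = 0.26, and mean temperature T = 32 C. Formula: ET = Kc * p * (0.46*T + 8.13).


ET = Kc * p * (0.46*T + 8.13)
ET = 0.73 * 0.26 * (0.46*32 + 8.13)
ET = 0.73 * 0.26 * 22.8500

4.3369 mm/day


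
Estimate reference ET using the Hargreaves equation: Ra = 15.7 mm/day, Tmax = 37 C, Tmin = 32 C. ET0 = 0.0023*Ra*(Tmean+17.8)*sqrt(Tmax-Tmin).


Tmean = (Tmax + Tmin)/2 = (37 + 32)/2 = 34.5
ET0 = 0.0023 * 15.7 * (34.5 + 17.8) * sqrt(37 - 32)
ET0 = 0.0023 * 15.7 * 52.3 * 2.236068

4.2229 mm/day


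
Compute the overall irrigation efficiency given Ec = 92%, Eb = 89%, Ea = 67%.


Ec = 0.92, Eb = 0.89, Ea = 0.67
E = 0.92 * 0.89 * 0.67 * 100 = 54.8596%

54.8596 %


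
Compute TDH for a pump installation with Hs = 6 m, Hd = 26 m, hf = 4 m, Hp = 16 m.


TDH = Hs + Hd + hf + Hp = 6 + 26 + 4 + 16 = 52

52 m


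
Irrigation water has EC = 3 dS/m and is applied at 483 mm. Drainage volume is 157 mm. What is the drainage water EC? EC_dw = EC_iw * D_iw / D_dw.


EC_dw = EC_iw * D_iw / D_dw
EC_dw = 3 * 483 / 157
EC_dw = 1449 / 157

9.2293 dS/m


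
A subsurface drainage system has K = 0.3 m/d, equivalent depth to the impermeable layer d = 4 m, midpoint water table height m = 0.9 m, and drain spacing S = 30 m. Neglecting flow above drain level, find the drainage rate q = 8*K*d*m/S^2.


q = 8*K*d*m/S^2
q = 8*0.3*4*0.9/30^2
q = 8.6400 / 900

0.0096 m/d


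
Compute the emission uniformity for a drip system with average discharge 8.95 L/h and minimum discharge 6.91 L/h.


EU = (q_min/q_avg)*100 = (6.91/8.95)*100 = 77.2067%

77.2067 %


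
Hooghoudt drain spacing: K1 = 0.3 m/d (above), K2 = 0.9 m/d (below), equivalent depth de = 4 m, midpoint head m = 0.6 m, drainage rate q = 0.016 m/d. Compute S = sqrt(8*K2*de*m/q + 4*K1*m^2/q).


S^2 = 8*K2*de*m/q + 4*K1*m^2/q
S^2 = 8*0.9*4*0.6/0.016 + 4*0.3*0.6^2/0.016
S = sqrt(1107.0000)

33.2716 m


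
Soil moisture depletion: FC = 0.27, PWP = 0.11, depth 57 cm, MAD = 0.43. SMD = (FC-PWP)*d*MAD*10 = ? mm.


SMD = (FC - PWP) * d * MAD * 10
SMD = (0.27 - 0.11) * 57 * 0.43 * 10
SMD = 0.1600 * 57 * 0.43 * 10

39.2160 mm


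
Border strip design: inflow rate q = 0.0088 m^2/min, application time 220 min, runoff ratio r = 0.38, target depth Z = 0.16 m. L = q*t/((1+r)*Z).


L = q*t/((1+r)*Z)
L = 0.0088*220/((1+0.38)*0.16)
L = 1.936/0.2208

8.7681 m


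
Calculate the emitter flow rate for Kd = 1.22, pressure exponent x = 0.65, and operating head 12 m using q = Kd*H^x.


q = Kd * H^x = 1.22 * 12^0.65 = 1.22 * 5.028840

6.1352 L/h


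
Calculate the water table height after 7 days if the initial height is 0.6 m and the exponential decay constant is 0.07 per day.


m = m0 * exp(-k*t)
m = 0.6 * exp(-0.07 * 7)
m = 0.6 * exp(-0.4900)

0.3676 m


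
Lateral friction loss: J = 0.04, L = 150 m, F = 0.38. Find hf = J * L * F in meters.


hf = J * L * F = 0.04 * 150 * 0.38 = 2.2800 m

2.2800 m


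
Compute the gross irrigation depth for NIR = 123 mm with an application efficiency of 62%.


Ea = 62% = 0.62
GID = NIR / Ea = 123 / 0.62 = 198.3871 mm

198.3871 mm


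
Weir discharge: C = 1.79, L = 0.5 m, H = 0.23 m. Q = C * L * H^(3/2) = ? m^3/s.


Q = C * L * H^(3/2) = 1.79 * 0.5 * 0.23^1.5 = 1.79 * 0.5 * 0.110304

0.0987 m^3/s


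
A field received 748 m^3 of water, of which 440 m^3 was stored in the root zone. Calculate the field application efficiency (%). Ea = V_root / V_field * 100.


Ea = V_root / V_field * 100 = 440 / 748 * 100 = 58.8235%

58.8235 %


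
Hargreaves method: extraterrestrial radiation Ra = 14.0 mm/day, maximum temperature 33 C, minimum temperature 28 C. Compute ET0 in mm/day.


Tmean = (Tmax + Tmin)/2 = (33 + 28)/2 = 30.5
ET0 = 0.0023 * 14.0 * (30.5 + 17.8) * sqrt(33 - 28)
ET0 = 0.0023 * 14.0 * 48.3 * 2.236068

3.4777 mm/day


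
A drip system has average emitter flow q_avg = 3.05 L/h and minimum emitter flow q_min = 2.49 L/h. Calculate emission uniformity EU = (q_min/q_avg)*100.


EU = (q_min/q_avg)*100 = (2.49/3.05)*100 = 81.6393%

81.6393 %


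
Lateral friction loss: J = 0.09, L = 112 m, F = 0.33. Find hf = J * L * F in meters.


hf = J * L * F = 0.09 * 112 * 0.33 = 3.3264 m

3.3264 m


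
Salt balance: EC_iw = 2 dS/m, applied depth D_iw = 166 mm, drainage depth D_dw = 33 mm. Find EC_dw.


EC_dw = EC_iw * D_iw / D_dw
EC_dw = 2 * 166 / 33
EC_dw = 332 / 33

10.0606 dS/m


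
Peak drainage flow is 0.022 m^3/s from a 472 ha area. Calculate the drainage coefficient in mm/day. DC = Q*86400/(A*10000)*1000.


DC = Q * 86400 / (A * 10000) * 1000
DC = 0.022 * 86400 / (472 * 10000) * 1000
DC = 1900800.0000 / 4720000

0.4027 mm/day


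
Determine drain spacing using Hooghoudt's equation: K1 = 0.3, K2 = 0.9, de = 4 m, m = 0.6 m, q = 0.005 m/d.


S^2 = 8*K2*de*m/q + 4*K1*m^2/q
S^2 = 8*0.9*4*0.6/0.005 + 4*0.3*0.6^2/0.005
S = sqrt(3542.4000)

59.5181 m


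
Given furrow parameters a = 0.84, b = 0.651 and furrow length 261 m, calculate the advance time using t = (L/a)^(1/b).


t = (L/a)^(1/b)
t = (261/0.84)^(1/0.651)
t = 310.714286^(1/0.651)

6737.7030 min


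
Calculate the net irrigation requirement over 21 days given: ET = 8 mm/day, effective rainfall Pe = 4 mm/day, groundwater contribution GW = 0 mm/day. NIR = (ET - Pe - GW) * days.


Daily deficit = ET - Pe - GW = 8 - 4 - 0 = 4 mm/day
NIR = 4 * 21 = 84 mm

84.0000 mm


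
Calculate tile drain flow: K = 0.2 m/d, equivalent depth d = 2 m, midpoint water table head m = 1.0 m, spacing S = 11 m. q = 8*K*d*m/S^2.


q = 8*K*d*m/S^2
q = 8*0.2*2*1.0/11^2
q = 3.2000 / 121

0.0264 m/d


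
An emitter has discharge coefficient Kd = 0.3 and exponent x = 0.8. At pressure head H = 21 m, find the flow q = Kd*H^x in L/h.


q = Kd * H^x = 0.3 * 21^0.8 = 0.3 * 11.422875

3.4269 L/h


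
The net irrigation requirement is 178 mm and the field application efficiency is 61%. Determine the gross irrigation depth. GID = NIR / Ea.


Ea = 61% = 0.61
GID = NIR / Ea = 178 / 0.61 = 291.8033 mm

291.8033 mm


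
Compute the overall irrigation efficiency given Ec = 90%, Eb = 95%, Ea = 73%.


Ec = 0.9, Eb = 0.95, Ea = 0.73
E = 0.9 * 0.95 * 0.73 * 100 = 62.4150%

62.4150 %


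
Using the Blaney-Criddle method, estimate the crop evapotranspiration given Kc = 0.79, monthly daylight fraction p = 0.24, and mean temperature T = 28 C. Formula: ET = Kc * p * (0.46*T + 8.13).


ET = Kc * p * (0.46*T + 8.13)
ET = 0.79 * 0.24 * (0.46*28 + 8.13)
ET = 0.79 * 0.24 * 21.0100

3.9835 mm/day


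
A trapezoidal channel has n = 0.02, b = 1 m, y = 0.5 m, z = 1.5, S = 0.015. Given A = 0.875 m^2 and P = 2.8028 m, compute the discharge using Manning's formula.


R = A/P = 0.875/2.8028 = 0.312188
Q = (1/0.02) * 0.875 * 0.312188^(2/3) * 0.015^0.5

2.4659 m^3/s


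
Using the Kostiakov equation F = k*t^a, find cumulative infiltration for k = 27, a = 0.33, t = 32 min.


F = k * t^a = 27 * 32^0.33
F = 27 * 3.138336

84.7351 mm


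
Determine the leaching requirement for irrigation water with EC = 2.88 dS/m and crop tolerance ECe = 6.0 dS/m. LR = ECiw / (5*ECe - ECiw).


LR = ECiw / (5*ECe - ECiw)
LR = 2.88 / (5*6.0 - 2.88)
LR = 2.88 / 27.1200

0.1062


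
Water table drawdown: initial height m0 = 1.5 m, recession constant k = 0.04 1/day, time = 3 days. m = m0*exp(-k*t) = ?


m = m0 * exp(-k*t)
m = 1.5 * exp(-0.04 * 3)
m = 1.5 * exp(-0.1200)

1.3304 m


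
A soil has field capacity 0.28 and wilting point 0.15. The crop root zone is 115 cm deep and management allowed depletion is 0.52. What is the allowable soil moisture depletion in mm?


SMD = (FC - PWP) * d * MAD * 10
SMD = (0.28 - 0.15) * 115 * 0.52 * 10
SMD = 0.1300 * 115 * 0.52 * 10

77.7400 mm


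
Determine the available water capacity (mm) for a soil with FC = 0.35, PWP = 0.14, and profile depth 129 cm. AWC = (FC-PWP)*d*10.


AWC = (FC - PWP) * d * 10
AWC = (0.35 - 0.14) * 129 * 10
AWC = 0.2100 * 129 * 10

270.9000 mm


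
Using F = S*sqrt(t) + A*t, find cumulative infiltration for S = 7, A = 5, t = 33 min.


F = S*sqrt(t) + A*t
F = 7*sqrt(33) + 5*33
F = 7*5.744563 + 165

205.2119 mm


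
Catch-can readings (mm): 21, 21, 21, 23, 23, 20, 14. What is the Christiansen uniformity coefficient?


mean = 20.428571 mm
MAD = 1.959184 mm
CU = (1 - 1.959184/20.428571)*100

90.4096 %


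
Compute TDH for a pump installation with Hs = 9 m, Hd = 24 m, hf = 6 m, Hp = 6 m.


TDH = Hs + Hd + hf + Hp = 9 + 24 + 6 + 6 = 45

45 m


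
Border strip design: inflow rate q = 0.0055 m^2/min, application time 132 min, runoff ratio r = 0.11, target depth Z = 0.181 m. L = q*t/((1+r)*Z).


L = q*t/((1+r)*Z)
L = 0.0055*132/((1+0.11)*0.181)
L = 0.726/0.20091

3.6136 m


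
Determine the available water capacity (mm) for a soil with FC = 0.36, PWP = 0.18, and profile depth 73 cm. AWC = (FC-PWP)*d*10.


AWC = (FC - PWP) * d * 10
AWC = (0.36 - 0.18) * 73 * 10
AWC = 0.1800 * 73 * 10

131.4000 mm


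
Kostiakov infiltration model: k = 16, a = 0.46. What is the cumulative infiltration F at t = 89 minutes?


F = k * t^a = 16 * 89^0.46
F = 16 * 7.883506

126.1361 mm


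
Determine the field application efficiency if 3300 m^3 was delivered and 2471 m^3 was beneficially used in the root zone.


Ea = V_root / V_field * 100 = 2471 / 3300 * 100 = 74.8788%

74.8788 %


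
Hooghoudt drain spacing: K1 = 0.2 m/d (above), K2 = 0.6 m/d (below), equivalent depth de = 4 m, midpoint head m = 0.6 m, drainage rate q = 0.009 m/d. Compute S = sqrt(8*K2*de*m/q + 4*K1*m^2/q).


S^2 = 8*K2*de*m/q + 4*K1*m^2/q
S^2 = 8*0.6*4*0.6/0.009 + 4*0.2*0.6^2/0.009
S = sqrt(1312.0000)

36.2215 m


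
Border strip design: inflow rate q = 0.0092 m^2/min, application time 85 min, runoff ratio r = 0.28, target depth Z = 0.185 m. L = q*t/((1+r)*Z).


L = q*t/((1+r)*Z)
L = 0.0092*85/((1+0.28)*0.185)
L = 0.782/0.2368

3.3024 m


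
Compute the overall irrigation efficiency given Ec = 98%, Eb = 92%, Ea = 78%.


Ec = 0.98, Eb = 0.92, Ea = 0.78
E = 0.98 * 0.92 * 0.78 * 100 = 70.3248%

70.3248 %


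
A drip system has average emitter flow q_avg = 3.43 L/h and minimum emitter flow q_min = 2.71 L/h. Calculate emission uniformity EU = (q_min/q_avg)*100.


EU = (q_min/q_avg)*100 = (2.71/3.43)*100 = 79.0087%

79.0087 %


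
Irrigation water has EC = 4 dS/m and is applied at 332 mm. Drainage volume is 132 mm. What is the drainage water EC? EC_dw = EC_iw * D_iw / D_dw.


EC_dw = EC_iw * D_iw / D_dw
EC_dw = 4 * 332 / 132
EC_dw = 1328 / 132

10.0606 dS/m


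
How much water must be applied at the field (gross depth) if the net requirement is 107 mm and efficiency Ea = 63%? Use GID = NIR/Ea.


Ea = 63% = 0.63
GID = NIR / Ea = 107 / 0.63 = 169.8413 mm

169.8413 mm


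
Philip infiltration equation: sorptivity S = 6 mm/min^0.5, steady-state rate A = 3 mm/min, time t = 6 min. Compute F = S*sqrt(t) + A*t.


F = S*sqrt(t) + A*t
F = 6*sqrt(6) + 3*6
F = 6*2.449490 + 18

32.6969 mm


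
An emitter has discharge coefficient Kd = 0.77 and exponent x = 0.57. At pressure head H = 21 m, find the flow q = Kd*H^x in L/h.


q = Kd * H^x = 0.77 * 21^0.57 = 0.77 * 5.671070

4.3667 L/h


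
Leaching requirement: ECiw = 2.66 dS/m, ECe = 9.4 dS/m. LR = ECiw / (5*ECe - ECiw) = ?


LR = ECiw / (5*ECe - ECiw)
LR = 2.66 / (5*9.4 - 2.66)
LR = 2.66 / 44.3400

0.0600


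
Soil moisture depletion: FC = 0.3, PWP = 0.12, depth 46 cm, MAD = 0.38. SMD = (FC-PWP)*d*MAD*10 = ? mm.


SMD = (FC - PWP) * d * MAD * 10
SMD = (0.3 - 0.12) * 46 * 0.38 * 10
SMD = 0.1800 * 46 * 0.38 * 10

31.4640 mm


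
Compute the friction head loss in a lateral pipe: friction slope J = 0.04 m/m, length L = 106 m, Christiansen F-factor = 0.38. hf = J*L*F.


hf = J * L * F = 0.04 * 106 * 0.38 = 1.6112 m

1.6112 m


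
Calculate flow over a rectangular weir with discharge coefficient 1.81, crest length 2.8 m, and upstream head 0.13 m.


Q = C * L * H^(3/2) = 1.81 * 2.8 * 0.13^1.5 = 1.81 * 2.8 * 0.046872

0.2375 m^3/s


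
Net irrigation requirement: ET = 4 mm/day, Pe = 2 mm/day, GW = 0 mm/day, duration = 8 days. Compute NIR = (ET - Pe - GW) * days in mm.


Daily deficit = ET - Pe - GW = 4 - 2 - 0 = 2 mm/day
NIR = 2 * 8 = 16 mm

16.0000 mm


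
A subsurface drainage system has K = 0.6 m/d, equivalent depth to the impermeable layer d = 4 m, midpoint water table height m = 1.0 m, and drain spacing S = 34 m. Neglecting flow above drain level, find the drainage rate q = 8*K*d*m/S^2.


q = 8*K*d*m/S^2
q = 8*0.6*4*1.0/34^2
q = 19.2000 / 1156

0.0166 m/d


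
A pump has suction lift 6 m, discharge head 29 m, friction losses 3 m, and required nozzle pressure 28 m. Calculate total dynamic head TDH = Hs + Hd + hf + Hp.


TDH = Hs + Hd + hf + Hp = 6 + 29 + 3 + 28 = 66

66 m


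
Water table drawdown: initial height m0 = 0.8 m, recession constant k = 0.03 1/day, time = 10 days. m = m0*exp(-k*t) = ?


m = m0 * exp(-k*t)
m = 0.8 * exp(-0.03 * 10)
m = 0.8 * exp(-0.3000)

0.5927 m


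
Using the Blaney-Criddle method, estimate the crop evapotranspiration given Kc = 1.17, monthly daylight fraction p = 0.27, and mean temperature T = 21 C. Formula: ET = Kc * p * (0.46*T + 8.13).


ET = Kc * p * (0.46*T + 8.13)
ET = 1.17 * 0.27 * (0.46*21 + 8.13)
ET = 1.17 * 0.27 * 17.7900

5.6199 mm/day


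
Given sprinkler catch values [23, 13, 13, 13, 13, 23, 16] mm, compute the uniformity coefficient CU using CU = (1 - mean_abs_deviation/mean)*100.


mean = 16.285714 mm
MAD = 3.836735 mm
CU = (1 - 3.836735/16.285714)*100

76.4411 %


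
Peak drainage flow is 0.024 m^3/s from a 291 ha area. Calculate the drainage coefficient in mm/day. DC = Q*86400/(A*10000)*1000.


DC = Q * 86400 / (A * 10000) * 1000
DC = 0.024 * 86400 / (291 * 10000) * 1000
DC = 2073600.0000 / 2910000

0.7126 mm/day


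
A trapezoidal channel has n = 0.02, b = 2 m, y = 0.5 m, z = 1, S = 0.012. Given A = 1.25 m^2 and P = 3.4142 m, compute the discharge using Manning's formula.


R = A/P = 1.25/3.4142 = 0.366118
Q = (1/0.02) * 1.25 * 0.366118^(2/3) * 0.012^0.5

3.5039 m^3/s


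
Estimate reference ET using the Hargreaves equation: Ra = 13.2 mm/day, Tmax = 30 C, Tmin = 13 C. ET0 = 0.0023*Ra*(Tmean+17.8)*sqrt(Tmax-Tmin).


Tmean = (Tmax + Tmin)/2 = (30 + 13)/2 = 21.5
ET0 = 0.0023 * 13.2 * (21.5 + 17.8) * sqrt(30 - 13)
ET0 = 0.0023 * 13.2 * 39.3 * 4.123106

4.9195 mm/day


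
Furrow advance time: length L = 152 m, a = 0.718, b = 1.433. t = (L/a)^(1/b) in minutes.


t = (L/a)^(1/b)
t = (152/0.718)^(1/1.433)
t = 211.699164^(1/1.433)

41.9732 min


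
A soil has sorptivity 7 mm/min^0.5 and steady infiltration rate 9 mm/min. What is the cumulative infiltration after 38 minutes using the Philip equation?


F = S*sqrt(t) + A*t
F = 7*sqrt(38) + 9*38
F = 7*6.164414 + 342

385.1509 mm


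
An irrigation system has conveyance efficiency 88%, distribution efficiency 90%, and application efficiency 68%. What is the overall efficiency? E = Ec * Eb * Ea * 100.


Ec = 0.88, Eb = 0.9, Ea = 0.68
E = 0.88 * 0.9 * 0.68 * 100 = 53.8560%

53.8560 %


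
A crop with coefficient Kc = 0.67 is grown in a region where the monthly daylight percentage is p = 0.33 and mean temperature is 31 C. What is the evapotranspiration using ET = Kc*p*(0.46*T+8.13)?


ET = Kc * p * (0.46*T + 8.13)
ET = 0.67 * 0.33 * (0.46*31 + 8.13)
ET = 0.67 * 0.33 * 22.3900

4.9504 mm/day


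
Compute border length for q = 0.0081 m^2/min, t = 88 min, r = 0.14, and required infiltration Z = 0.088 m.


L = q*t/((1+r)*Z)
L = 0.0081*88/((1+0.14)*0.088)
L = 0.7128/0.10032

7.1053 m


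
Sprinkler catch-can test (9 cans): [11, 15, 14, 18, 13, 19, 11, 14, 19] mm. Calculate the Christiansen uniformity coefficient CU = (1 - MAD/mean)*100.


mean = 14.888889 mm
MAD = 2.543210 mm
CU = (1 - 2.543210/14.888889)*100

82.9187 %


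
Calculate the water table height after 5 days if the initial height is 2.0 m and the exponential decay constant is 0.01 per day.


m = m0 * exp(-k*t)
m = 2.0 * exp(-0.01 * 5)
m = 2.0 * exp(-0.0500)

1.9025 m


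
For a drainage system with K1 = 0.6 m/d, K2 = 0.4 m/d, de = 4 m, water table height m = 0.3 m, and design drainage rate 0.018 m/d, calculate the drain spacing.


S^2 = 8*K2*de*m/q + 4*K1*m^2/q
S^2 = 8*0.4*4*0.3/0.018 + 4*0.6*0.3^2/0.018
S = sqrt(225.3333)

15.0111 m


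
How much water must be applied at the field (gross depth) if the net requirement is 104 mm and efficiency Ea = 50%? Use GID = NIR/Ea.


Ea = 50% = 0.5
GID = NIR / Ea = 104 / 0.5 = 208.0000 mm

208.0000 mm


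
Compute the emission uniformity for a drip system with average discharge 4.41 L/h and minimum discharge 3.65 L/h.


EU = (q_min/q_avg)*100 = (3.65/4.41)*100 = 82.7664%

82.7664 %


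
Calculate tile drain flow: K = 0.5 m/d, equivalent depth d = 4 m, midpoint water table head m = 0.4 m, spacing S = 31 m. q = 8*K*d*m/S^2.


q = 8*K*d*m/S^2
q = 8*0.5*4*0.4/31^2
q = 6.4000 / 961

0.0067 m/d


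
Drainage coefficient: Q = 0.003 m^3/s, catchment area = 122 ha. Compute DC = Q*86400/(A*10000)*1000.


DC = Q * 86400 / (A * 10000) * 1000
DC = 0.003 * 86400 / (122 * 10000) * 1000
DC = 259200.0000 / 1220000

0.2125 mm/day


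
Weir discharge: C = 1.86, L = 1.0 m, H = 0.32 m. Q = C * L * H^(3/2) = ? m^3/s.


Q = C * L * H^(3/2) = 1.86 * 1.0 * 0.32^1.5 = 1.86 * 1.0 * 0.181019

0.3367 m^3/s


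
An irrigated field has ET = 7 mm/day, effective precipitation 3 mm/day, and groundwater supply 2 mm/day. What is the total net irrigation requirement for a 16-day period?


Daily deficit = ET - Pe - GW = 7 - 3 - 2 = 2 mm/day
NIR = 2 * 16 = 32 mm

32.0000 mm


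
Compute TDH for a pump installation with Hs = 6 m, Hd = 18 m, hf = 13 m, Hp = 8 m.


TDH = Hs + Hd + hf + Hp = 6 + 18 + 13 + 8 = 45

45 m


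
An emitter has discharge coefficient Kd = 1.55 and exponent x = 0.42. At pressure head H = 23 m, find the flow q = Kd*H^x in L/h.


q = Kd * H^x = 1.55 * 23^0.42 = 1.55 * 3.731863

5.7844 L/h


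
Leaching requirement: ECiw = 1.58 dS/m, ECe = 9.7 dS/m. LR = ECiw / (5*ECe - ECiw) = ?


LR = ECiw / (5*ECe - ECiw)
LR = 1.58 / (5*9.7 - 1.58)
LR = 1.58 / 46.9200

0.0337


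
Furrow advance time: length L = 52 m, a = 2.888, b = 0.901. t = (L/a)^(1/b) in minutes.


t = (L/a)^(1/b)
t = (52/2.888)^(1/0.901)
t = 18.005540^(1/0.901)

24.7370 min


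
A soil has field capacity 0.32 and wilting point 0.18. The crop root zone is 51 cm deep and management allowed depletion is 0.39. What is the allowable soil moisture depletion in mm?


SMD = (FC - PWP) * d * MAD * 10
SMD = (0.32 - 0.18) * 51 * 0.39 * 10
SMD = 0.1400 * 51 * 0.39 * 10

27.8460 mm


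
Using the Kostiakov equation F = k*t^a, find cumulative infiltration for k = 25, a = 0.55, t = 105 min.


F = k * t^a = 25 * 105^0.55
F = 25 * 12.931655

323.2914 mm


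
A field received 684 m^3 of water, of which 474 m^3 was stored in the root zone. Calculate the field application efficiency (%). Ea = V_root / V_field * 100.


Ea = V_root / V_field * 100 = 474 / 684 * 100 = 69.2982%

69.2982 %


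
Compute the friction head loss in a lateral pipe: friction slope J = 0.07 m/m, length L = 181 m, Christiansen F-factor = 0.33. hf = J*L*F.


hf = J * L * F = 0.07 * 181 * 0.33 = 4.1811 m

4.1811 m


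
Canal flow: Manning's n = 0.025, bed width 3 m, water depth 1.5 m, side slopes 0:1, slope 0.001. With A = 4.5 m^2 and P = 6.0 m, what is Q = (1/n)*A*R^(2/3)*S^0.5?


R = A/P = 4.5/6.0 = 0.750000
Q = (1/0.025) * 4.5 * 0.750000^(2/3) * 0.001^0.5

4.6987 m^3/s


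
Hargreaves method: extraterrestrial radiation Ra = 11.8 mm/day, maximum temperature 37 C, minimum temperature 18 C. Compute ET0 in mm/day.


Tmean = (Tmax + Tmin)/2 = (37 + 18)/2 = 27.5
ET0 = 0.0023 * 11.8 * (27.5 + 17.8) * sqrt(37 - 18)
ET0 = 0.0023 * 11.8 * 45.3 * 4.358899

5.3590 mm/day


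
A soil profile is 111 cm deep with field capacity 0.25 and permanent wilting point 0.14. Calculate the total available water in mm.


AWC = (FC - PWP) * d * 10
AWC = (0.25 - 0.14) * 111 * 10
AWC = 0.1100 * 111 * 10

122.1000 mm


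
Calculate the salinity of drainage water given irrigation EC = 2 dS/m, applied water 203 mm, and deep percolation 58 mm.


EC_dw = EC_iw * D_iw / D_dw
EC_dw = 2 * 203 / 58
EC_dw = 406 / 58

7.0000 dS/m


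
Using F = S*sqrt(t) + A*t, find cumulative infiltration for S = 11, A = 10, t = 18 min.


F = S*sqrt(t) + A*t
F = 11*sqrt(18) + 10*18
F = 11*4.242641 + 180

226.6691 mm


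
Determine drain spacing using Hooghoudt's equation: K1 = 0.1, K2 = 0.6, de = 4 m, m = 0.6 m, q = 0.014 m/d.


S^2 = 8*K2*de*m/q + 4*K1*m^2/q
S^2 = 8*0.6*4*0.6/0.014 + 4*0.1*0.6^2/0.014
S = sqrt(833.1429)

28.8642 m


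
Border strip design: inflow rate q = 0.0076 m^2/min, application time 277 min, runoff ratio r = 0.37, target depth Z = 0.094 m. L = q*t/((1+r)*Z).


L = q*t/((1+r)*Z)
L = 0.0076*277/((1+0.37)*0.094)
L = 2.1052/0.12878

16.3473 m


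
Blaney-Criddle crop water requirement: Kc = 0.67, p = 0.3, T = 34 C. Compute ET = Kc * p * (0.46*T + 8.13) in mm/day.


ET = Kc * p * (0.46*T + 8.13)
ET = 0.67 * 0.3 * (0.46*34 + 8.13)
ET = 0.67 * 0.3 * 23.7700

4.7778 mm/day


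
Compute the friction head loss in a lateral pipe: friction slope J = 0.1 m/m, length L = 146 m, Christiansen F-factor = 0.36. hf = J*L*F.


hf = J * L * F = 0.1 * 146 * 0.36 = 5.2560 m

5.2560 m


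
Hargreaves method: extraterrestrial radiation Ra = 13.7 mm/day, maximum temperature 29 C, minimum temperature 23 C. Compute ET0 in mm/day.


Tmean = (Tmax + Tmin)/2 = (29 + 23)/2 = 26.0
ET0 = 0.0023 * 13.7 * (26.0 + 17.8) * sqrt(29 - 23)
ET0 = 0.0023 * 13.7 * 43.8 * 2.449490

3.3806 mm/day


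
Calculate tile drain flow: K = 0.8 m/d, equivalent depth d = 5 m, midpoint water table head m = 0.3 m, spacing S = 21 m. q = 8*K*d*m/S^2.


q = 8*K*d*m/S^2
q = 8*0.8*5*0.3/21^2
q = 9.6000 / 441

0.0218 m/d


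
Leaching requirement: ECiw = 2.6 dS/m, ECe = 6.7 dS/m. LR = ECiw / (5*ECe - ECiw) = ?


LR = ECiw / (5*ECe - ECiw)
LR = 2.6 / (5*6.7 - 2.6)
LR = 2.6 / 30.9000

0.0841


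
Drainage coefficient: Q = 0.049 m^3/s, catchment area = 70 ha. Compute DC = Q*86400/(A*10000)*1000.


DC = Q * 86400 / (A * 10000) * 1000
DC = 0.049 * 86400 / (70 * 10000) * 1000
DC = 4233600.0000 / 700000

6.0480 mm/day


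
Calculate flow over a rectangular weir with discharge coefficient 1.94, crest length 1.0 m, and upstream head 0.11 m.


Q = C * L * H^(3/2) = 1.94 * 1.0 * 0.11^1.5 = 1.94 * 1.0 * 0.036483

0.0708 m^3/s


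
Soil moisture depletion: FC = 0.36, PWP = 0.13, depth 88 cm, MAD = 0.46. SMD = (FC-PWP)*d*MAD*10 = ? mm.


SMD = (FC - PWP) * d * MAD * 10
SMD = (0.36 - 0.13) * 88 * 0.46 * 10
SMD = 0.2300 * 88 * 0.46 * 10

93.1040 mm


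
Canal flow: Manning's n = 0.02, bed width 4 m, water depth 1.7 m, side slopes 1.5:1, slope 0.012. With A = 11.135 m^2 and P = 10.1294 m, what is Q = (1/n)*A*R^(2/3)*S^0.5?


R = A/P = 11.135/10.1294 = 1.099275
Q = (1/0.02) * 11.135 * 1.099275^(2/3) * 0.012^0.5

64.9614 m^3/s


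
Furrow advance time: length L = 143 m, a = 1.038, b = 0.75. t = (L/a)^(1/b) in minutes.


t = (L/a)^(1/b)
t = (143/1.038)^(1/0.75)
t = 137.764933^(1/0.75)

711.5164 min


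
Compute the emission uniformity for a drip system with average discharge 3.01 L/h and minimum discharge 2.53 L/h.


EU = (q_min/q_avg)*100 = (2.53/3.01)*100 = 84.0532%

84.0532 %


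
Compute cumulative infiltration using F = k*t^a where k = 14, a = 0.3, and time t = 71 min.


F = k * t^a = 14 * 71^0.3
F = 14 * 3.592341

50.2928 mm


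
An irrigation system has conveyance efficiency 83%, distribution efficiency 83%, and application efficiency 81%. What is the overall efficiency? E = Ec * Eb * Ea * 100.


Ec = 0.83, Eb = 0.83, Ea = 0.81
E = 0.83 * 0.83 * 0.81 * 100 = 55.8009%

55.8009 %


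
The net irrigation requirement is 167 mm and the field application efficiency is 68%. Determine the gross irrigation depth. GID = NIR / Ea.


Ea = 68% = 0.68
GID = NIR / Ea = 167 / 0.68 = 245.5882 mm

245.5882 mm


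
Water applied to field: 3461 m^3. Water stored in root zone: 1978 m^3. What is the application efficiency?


Ea = V_root / V_field * 100 = 1978 / 3461 * 100 = 57.1511%

57.1511 %


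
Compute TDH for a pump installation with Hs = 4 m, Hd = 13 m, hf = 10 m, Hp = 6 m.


TDH = Hs + Hd + hf + Hp = 4 + 13 + 10 + 6 = 33

33 m


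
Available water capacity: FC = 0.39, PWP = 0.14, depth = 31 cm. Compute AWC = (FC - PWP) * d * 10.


AWC = (FC - PWP) * d * 10
AWC = (0.39 - 0.14) * 31 * 10
AWC = 0.2500 * 31 * 10

77.5000 mm


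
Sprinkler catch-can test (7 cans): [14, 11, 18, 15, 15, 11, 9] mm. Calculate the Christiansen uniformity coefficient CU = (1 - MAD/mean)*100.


mean = 13.285714 mm
MAD = 2.530612 mm
CU = (1 - 2.530612/13.285714)*100

80.9524 %


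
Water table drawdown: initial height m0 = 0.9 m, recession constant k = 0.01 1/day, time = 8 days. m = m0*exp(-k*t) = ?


m = m0 * exp(-k*t)
m = 0.9 * exp(-0.01 * 8)
m = 0.9 * exp(-0.0800)

0.8308 m


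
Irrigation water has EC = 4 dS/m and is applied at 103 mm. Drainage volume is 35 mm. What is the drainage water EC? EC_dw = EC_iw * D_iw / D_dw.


EC_dw = EC_iw * D_iw / D_dw
EC_dw = 4 * 103 / 35
EC_dw = 412 / 35

11.7714 dS/m


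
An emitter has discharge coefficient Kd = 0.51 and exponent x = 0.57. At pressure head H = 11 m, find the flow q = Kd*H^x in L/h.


q = Kd * H^x = 0.51 * 11^0.57 = 0.51 * 3.922779

2.0006 L/h


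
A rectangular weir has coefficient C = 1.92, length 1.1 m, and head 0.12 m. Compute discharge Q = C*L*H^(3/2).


Q = C * L * H^(3/2) = 1.92 * 1.1 * 0.12^1.5 = 1.92 * 1.1 * 0.041569

0.0878 m^3/s


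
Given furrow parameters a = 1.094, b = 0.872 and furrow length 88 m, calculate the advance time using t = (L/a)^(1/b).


t = (L/a)^(1/b)
t = (88/1.094)^(1/0.872)
t = 80.438757^(1/0.872)

153.1675 min


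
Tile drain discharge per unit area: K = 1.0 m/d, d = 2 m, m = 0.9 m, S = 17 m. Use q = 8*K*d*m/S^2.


q = 8*K*d*m/S^2
q = 8*1.0*2*0.9/17^2
q = 14.4000 / 289

0.0498 m/d


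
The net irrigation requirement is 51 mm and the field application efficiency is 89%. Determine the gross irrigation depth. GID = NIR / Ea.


Ea = 89% = 0.89
GID = NIR / Ea = 51 / 0.89 = 57.3034 mm

57.3034 mm


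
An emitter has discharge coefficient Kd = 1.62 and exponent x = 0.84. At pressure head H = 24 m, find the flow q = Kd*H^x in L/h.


q = Kd * H^x = 1.62 * 24^0.84 = 1.62 * 14.433692

23.3826 L/h


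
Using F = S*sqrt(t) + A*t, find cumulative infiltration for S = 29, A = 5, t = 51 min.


F = S*sqrt(t) + A*t
F = 29*sqrt(51) + 5*51
F = 29*7.141428 + 255

462.1014 mm


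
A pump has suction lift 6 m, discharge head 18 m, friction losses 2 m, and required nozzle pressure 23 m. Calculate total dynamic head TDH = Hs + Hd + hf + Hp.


TDH = Hs + Hd + hf + Hp = 6 + 18 + 2 + 23 = 49

49 m


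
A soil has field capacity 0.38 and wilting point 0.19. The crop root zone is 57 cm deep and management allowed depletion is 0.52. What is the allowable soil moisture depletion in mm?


SMD = (FC - PWP) * d * MAD * 10
SMD = (0.38 - 0.19) * 57 * 0.52 * 10
SMD = 0.1900 * 57 * 0.52 * 10

56.3160 mm


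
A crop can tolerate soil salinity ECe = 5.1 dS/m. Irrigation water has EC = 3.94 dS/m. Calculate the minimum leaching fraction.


LR = ECiw / (5*ECe - ECiw)
LR = 3.94 / (5*5.1 - 3.94)
LR = 3.94 / 21.5600

0.1827


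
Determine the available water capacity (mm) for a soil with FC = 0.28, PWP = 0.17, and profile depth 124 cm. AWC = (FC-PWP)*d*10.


AWC = (FC - PWP) * d * 10
AWC = (0.28 - 0.17) * 124 * 10
AWC = 0.1100 * 124 * 10

136.4000 mm


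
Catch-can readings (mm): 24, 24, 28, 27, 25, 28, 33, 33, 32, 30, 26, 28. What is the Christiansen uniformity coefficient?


mean = 28.166667 mm
MAD = 2.555556 mm
CU = (1 - 2.555556/28.166667)*100

90.9270 %


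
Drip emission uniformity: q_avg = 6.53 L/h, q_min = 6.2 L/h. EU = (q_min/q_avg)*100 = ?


EU = (q_min/q_avg)*100 = (6.2/6.53)*100 = 94.9464%

94.9464 %


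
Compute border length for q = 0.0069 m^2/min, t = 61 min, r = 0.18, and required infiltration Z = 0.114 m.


L = q*t/((1+r)*Z)
L = 0.0069*61/((1+0.18)*0.114)
L = 0.4209/0.13452

3.1289 m


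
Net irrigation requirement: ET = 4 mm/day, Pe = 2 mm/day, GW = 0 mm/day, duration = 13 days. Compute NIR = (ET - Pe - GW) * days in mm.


Daily deficit = ET - Pe - GW = 4 - 2 - 0 = 2 mm/day
NIR = 2 * 13 = 26 mm

26.0000 mm


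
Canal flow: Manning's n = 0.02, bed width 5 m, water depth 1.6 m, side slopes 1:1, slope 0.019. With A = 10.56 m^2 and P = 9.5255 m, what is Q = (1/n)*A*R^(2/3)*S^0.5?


R = A/P = 10.56/9.5255 = 1.108603
Q = (1/0.02) * 10.56 * 1.108603^(2/3) * 0.019^0.5

77.9581 m^3/s


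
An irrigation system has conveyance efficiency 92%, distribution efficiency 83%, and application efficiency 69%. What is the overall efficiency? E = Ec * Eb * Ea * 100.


Ec = 0.92, Eb = 0.83, Ea = 0.69
E = 0.92 * 0.83 * 0.69 * 100 = 52.6884%

52.6884 %


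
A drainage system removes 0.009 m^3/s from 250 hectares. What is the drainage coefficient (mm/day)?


DC = Q * 86400 / (A * 10000) * 1000
DC = 0.009 * 86400 / (250 * 10000) * 1000
DC = 777600.0000 / 2500000

0.3110 mm/day


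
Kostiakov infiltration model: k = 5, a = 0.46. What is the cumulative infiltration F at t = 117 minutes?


F = k * t^a = 5 * 117^0.46
F = 5 * 8.940576

44.7029 mm


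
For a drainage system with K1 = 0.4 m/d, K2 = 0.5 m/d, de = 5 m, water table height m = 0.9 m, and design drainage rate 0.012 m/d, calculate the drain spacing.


S^2 = 8*K2*de*m/q + 4*K1*m^2/q
S^2 = 8*0.5*5*0.9/0.012 + 4*0.4*0.9^2/0.012
S = sqrt(1608.0000)

40.0999 m


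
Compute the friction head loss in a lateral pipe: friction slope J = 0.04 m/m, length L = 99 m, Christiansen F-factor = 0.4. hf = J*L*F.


hf = J * L * F = 0.04 * 99 * 0.4 = 1.5840 m

1.5840 m


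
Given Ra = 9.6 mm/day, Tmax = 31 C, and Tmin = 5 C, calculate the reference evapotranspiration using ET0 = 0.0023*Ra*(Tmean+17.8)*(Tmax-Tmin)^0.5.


Tmean = (Tmax + Tmin)/2 = (31 + 5)/2 = 18.0
ET0 = 0.0023 * 9.6 * (18.0 + 17.8) * sqrt(31 - 5)
ET0 = 0.0023 * 9.6 * 35.8 * 5.099020

4.0306 mm/day


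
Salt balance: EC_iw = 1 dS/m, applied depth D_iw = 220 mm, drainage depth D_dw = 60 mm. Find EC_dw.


EC_dw = EC_iw * D_iw / D_dw
EC_dw = 1 * 220 / 60
EC_dw = 220 / 60

3.6667 dS/m


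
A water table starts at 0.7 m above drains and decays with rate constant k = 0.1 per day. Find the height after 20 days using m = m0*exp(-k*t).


m = m0 * exp(-k*t)
m = 0.7 * exp(-0.1 * 20)
m = 0.7 * exp(-2.0000)

0.0947 m


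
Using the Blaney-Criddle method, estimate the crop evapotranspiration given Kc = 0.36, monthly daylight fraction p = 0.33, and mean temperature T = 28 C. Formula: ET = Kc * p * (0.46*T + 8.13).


ET = Kc * p * (0.46*T + 8.13)
ET = 0.36 * 0.33 * (0.46*28 + 8.13)
ET = 0.36 * 0.33 * 21.0100

2.4960 mm/day


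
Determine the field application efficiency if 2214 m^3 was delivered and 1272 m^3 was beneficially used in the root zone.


Ea = V_root / V_field * 100 = 1272 / 2214 * 100 = 57.4526%

57.4526 %


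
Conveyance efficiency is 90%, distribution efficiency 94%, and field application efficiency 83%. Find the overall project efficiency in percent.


Ec = 0.9, Eb = 0.94, Ea = 0.83
E = 0.9 * 0.94 * 0.83 * 100 = 70.2180%

70.2180 %


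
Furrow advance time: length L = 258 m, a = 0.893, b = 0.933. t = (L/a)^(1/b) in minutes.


t = (L/a)^(1/b)
t = (258/0.893)^(1/0.933)
t = 288.913774^(1/0.933)

433.9896 min


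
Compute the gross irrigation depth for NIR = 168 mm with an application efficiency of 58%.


Ea = 58% = 0.58
GID = NIR / Ea = 168 / 0.58 = 289.6552 mm

289.6552 mm


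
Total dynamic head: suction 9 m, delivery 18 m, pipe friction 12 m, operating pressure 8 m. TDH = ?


TDH = Hs + Hd + hf + Hp = 9 + 18 + 12 + 8 = 47

47 m
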